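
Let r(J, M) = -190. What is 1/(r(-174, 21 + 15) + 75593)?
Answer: 1/75403 ≈ 1.3262e-5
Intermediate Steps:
1/(r(-174, 21 + 15) + 75593) = 1/(-190 + 75593) = 1/75403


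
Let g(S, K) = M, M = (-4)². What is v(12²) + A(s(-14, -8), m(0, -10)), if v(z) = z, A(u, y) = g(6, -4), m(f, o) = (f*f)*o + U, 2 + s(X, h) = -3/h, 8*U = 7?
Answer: 160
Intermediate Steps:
U = 7/8 (U = (⅛)*7 = 7/8 ≈ 0.87500)
s(X, h) = -2 - 3/h
M = 16
m(f, o) = 7/8 + o*f² (m(f, o) = (f*f)*o + 7/8 = f²*o + 7/8 = o*f² + 7/8 = 7/8 + o*f²)
g(S, K) = 16
A(u, y) = 16
v(12²) + A(s(-14, -8), m(0, -10)) = 12² + 16 = 144 + 16 = 160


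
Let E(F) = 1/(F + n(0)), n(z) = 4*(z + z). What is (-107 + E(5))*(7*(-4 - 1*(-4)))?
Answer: 0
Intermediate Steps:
n(z) = 8*z (n(z) = 4*(2*z) = 8*z)
E(F) = 1/F (E(F) = 1/(F + 8*0) = 1/(F + 0) = 1/F)
(-107 + E(5))*(7*(-4 - 1*(-4))) = (-107 + 1/5)*(7*(-4 - 1*(-4))) = (-107 + 1/5)*(7*(-4 + 4)) = -3738*0/5 = -534/5*0 = 0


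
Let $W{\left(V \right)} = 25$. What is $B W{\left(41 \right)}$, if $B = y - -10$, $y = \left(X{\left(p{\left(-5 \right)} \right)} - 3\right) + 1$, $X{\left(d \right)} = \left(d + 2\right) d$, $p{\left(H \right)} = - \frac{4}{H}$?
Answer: $256$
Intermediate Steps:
$X{\left(d \right)} = d \left(2 + d\right)$ ($X{\left(d \right)} = \left(2 + d\right) d = d \left(2 + d\right)$)
$y = \frac{6}{25}$ ($y = \left(- \frac{4}{-5} \left(2 - \frac{4}{-5}\right) - 3\right) + 1 = \left(\left(-4\right) \left(- \frac{1}{5}\right) \left(2 - - \frac{4}{5}\right) - 3\right) + 1 = \left(\frac{4 \left(2 + \frac{4}{5}\right)}{5} - 3\right) + 1 = \left(\frac{4}{5} \cdot \frac{14}{5} - 3\right) + 1 = \left(\frac{56}{25} - 3\right) + 1 = - \frac{19}{25} + 1 = \frac{6}{25} \approx 0.24$)
$B = \frac{256}{25}$ ($B = \frac{6}{25} - -10 = \frac{6}{25} + 10 = \frac{256}{25} \approx 10.24$)
$B W{\left(41 \right)} = \frac{256}{25} \cdot 25 = 256$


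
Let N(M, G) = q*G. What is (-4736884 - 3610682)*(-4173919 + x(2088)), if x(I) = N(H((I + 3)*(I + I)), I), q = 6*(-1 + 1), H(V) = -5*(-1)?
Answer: 34842064331154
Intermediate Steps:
H(V) = 5
q = 0 (q = 6*0 = 0)
N(M, G) = 0 (N(M, G) = 0*G = 0)
x(I) = 0
(-4736884 - 3610682)*(-4173919 + x(2088)) = (-4736884 - 3610682)*(-4173919 + 0) = -8347566*(-4173919) = 34842064331154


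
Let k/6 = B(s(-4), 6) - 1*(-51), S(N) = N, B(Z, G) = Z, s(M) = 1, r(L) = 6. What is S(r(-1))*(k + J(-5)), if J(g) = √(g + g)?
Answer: 1872 + 6*I*√10 ≈ 1872.0 + 18.974*I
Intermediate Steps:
J(g) = √2*√g (J(g) = √(2*g) = √2*√g)
k = 312 (k = 6*(1 - 1*(-51)) = 6*(1 + 51) = 6*52 = 312)
S(r(-1))*(k + J(-5)) = 6*(312 + √2*√(-5)) = 6*(312 + √2*(I*√5)) = 6*(312 + I*√10) = 1872 + 6*I*√10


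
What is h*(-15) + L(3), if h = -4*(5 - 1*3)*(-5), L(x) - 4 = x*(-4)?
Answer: -608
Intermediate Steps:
L(x) = 4 - 4*x (L(x) = 4 + x*(-4) = 4 - 4*x)
h = 40 (h = -4*(5 - 3)*(-5) = -4*2*(-5) = -8*(-5) = 40)
h*(-15) + L(3) = 40*(-15) + (4 - 4*3) = -600 + (4 - 12) = -600 - 8 = -608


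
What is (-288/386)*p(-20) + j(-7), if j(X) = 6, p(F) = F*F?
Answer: -56442/193 ≈ -292.45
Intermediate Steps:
p(F) = F**2
(-288/386)*p(-20) + j(-7) = -288/386*(-20)**2 + 6 = -288*1/386*400 + 6 = -144/193*400 + 6 = -57600/193 + 6 = -56442/193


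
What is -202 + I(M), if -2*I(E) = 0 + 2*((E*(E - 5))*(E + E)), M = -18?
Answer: 14702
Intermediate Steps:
I(E) = -2*E**2*(-5 + E) (I(E) = -(0 + 2*((E*(E - 5))*(E + E)))/2 = -(0 + 2*((E*(-5 + E))*(2*E)))/2 = -(0 + 2*(2*E**2*(-5 + E)))/2 = -(0 + 4*E**2*(-5 + E))/2 = -2*E**2*(-5 + E))
-202 + I(M) = -202 + 2*(-18)**2*(5 - 1*(-18)) = -202 + 2*324*(5 + 18) = -202 + 2*324*23 = -202 + 14904 = 14702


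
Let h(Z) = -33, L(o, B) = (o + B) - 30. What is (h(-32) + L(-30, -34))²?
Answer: 16129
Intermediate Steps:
L(o, B) = -30 + B + o (L(o, B) = (B + o) - 30 = -30 + B + o)
(h(-32) + L(-30, -34))² = (-33 + (-30 - 34 - 30))² = (-33 - 94)² = (-127)² = 16129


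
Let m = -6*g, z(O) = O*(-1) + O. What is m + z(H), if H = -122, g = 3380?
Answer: -20280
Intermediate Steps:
z(O) = 0 (z(O) = -O + O = 0)
m = -20280 (m = -6*3380 = -20280)
m + z(H) = -20280 + 0 = -20280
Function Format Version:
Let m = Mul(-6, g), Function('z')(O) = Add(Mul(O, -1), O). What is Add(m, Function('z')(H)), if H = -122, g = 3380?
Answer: -20280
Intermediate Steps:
Function('z')(O) = 0 (Function('z')(O) = Add(Mul(-1, O), O) = 0)
m = -20280 (m = Mul(-6, 3380) = -20280)
Add(m, Function('z')(H)) = Add(-20280, 0) = -20280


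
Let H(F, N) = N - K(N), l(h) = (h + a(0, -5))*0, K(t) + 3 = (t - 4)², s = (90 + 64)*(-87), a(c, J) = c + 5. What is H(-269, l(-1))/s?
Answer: 13/13398 ≈ 0.00097029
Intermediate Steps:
a(c, J) = 5 + c
s = -13398 (s = 154*(-87) = -13398)
K(t) = -3 + (-4 + t)² (K(t) = -3 + (t - 4)² = -3 + (-4 + t)²)
l(h) = 0 (l(h) = (h + (5 + 0))*0 = (h + 5)*0 = (5 + h)*0 = 0)
H(F, N) = 3 + N - (-4 + N)² (H(F, N) = N - (-3 + (-4 + N)²) = N + (3 - (-4 + N)²) = 3 + N - (-4 + N)²)
H(-269, l(-1))/s = (3 + 0 - (-4 + 0)²)/(-13398) = (3 + 0 - 1*(-4)²)*(-1/13398) = (3 + 0 - 1*16)*(-1/13398) = (3 + 0 - 16)*(-1/13398) = -13*(-1/13398) = 13/13398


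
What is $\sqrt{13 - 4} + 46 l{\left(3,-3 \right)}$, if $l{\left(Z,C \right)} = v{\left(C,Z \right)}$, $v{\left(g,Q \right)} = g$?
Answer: $-135$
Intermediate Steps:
$l{\left(Z,C \right)} = C$
$\sqrt{13 - 4} + 46 l{\left(3,-3 \right)} = \sqrt{13 - 4} + 46 \left(-3\right) = \sqrt{9} - 138 = 3 - 138 = -135$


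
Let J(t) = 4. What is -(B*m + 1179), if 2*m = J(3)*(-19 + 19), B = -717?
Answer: -1179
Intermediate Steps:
m = 0 (m = (4*(-19 + 19))/2 = (4*0)/2 = (½)*0 = 0)
-(B*m + 1179) = -(-717*0 + 1179) = -(0 + 1179) = -1*1179 = -1179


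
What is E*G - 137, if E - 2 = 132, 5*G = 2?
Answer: -417/5 ≈ -83.400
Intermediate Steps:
G = 2/5 (G = (1/5)*2 = 2/5 ≈ 0.40000)
E = 134 (E = 2 + 132 = 134)
E*G - 137 = 134*(2/5) - 137 = 268/5 - 137 = -417/5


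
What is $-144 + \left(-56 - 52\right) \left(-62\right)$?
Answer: $6552$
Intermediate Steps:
$-144 + \left(-56 - 52\right) \left(-62\right) = -144 - -6696 = -144 + 6696 = 6552$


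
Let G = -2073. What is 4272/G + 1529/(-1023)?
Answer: -228481/64263 ≈ -3.5554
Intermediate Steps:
4272/G + 1529/(-1023) = 4272/(-2073) + 1529/(-1023) = 4272*(-1/2073) + 1529*(-1/1023) = -1424/691 - 139/93 = -228481/64263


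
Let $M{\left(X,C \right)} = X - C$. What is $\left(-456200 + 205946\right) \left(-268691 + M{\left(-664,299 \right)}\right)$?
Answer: $67481992116$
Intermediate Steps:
$\left(-456200 + 205946\right) \left(-268691 + M{\left(-664,299 \right)}\right) = \left(-456200 + 205946\right) \left(-268691 - 963\right) = - 250254 \left(-268691 - 963\right) = \left(-250254\right) \left(-269654\right) = 67481992116$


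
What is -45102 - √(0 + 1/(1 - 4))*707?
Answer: -45102 - 707*I*√3/3 ≈ -45102.0 - 408.19*I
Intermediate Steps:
-45102 - √(0 + 1/(1 - 4))*707 = -45102 - √(0 + 1/(-3))*707 = -45102 - √(0 - ⅓)*707 = -45102 - √(-⅓)*707 = -45102 - I*√3/3*707 = -45102 - 707*I*√3/3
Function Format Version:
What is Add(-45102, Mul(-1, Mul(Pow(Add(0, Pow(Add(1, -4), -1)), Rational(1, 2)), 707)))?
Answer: Add(-45102, Mul(Rational(-707, 3), I, Pow(3, Rational(1, 2)))) ≈ Add(-45102., Mul(-408.19, I))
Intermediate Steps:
Add(-45102, Mul(-1, Mul(Pow(Add(0, Pow(Add(1, -4), -1)), Rational(1, 2)), 707))) = Add(-45102, Mul(-1, Mul(Pow(Add(0, Pow(-3, -1)), Rational(1, 2)), 707))) = Add(-45102, Mul(-1, Mul(Pow(Add(0, Rational(-1, 3)), Rational(1, 2)), 707))) = Add(-45102, Mul(-1, Mul(Pow(Rational(-1, 3), Rational(1, 2)), 707))) = Add(-45102, Mul(-1, Mul(Mul(Rational(1, 3), I, Pow(3, Rational(1, 2))), 707))) = Add(-45102, Mul(-1, Mul(Rational(707, 3), I, Pow(3, Rational(1, 2))))) = Add(-45102, Mul(Rational(-707, 3), I, Pow(3, Rational(1, 2))))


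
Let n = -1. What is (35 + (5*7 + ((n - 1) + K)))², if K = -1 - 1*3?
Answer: 4096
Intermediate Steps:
K = -4 (K = -1 - 3 = -4)
(35 + (5*7 + ((n - 1) + K)))² = (35 + (5*7 + ((-1 - 1) - 4)))² = (35 + (35 + (-2 - 4)))² = (35 + (35 - 6))² = (35 + 29)² = 64² = 4096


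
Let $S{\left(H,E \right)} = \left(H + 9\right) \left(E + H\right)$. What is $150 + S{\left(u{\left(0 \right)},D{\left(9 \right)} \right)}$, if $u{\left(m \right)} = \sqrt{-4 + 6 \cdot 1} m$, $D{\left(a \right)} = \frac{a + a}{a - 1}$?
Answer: $\frac{681}{4} \approx 170.25$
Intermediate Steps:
$D{\left(a \right)} = \frac{2 a}{-1 + a}$
$u{\left(m \right)} = m \sqrt{2}$ ($u{\left(m \right)} = \sqrt{-4 + 6} m = \sqrt{2} m = m \sqrt{2}$)
$S{\left(H,E \right)} = \left(9 + H\right) \left(E + H\right)$
$150 + S{\left(u{\left(0 \right)},D{\left(9 \right)} \right)} = 150 + \left(\left(0 \sqrt{2}\right)^{2} + 9 \cdot 2 \cdot 9 \frac{1}{-1 + 9} + 9 \cdot 0 \sqrt{2} + 2 \cdot 9 \frac{1}{-1 + 9} \cdot 0 \sqrt{2}\right) = 150 + \left(0^{2} + 9 \cdot 2 \cdot 9 \cdot \frac{1}{8} + 9 \cdot 0 + 2 \cdot 9 \cdot \frac{1}{8} \cdot 0\right) = 150 + \left(0 + 9 \cdot 2 \cdot 9 \cdot \frac{1}{8} + 0 + 2 \cdot 9 \cdot \frac{1}{8} \cdot 0\right) = 150 + \left(0 + 9 \cdot \frac{9}{4} + 0 + \frac{9}{4} \cdot 0\right) = 150 + \left(0 + \frac{81}{4} + 0 + 0\right) = 150 + \frac{81}{4} = \frac{681}{4}$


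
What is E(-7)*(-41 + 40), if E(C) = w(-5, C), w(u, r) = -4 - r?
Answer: -3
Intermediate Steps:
E(C) = -4 - C
E(-7)*(-41 + 40) = (-4 - 1*(-7))*(-41 + 40) = (-4 + 7)*(-1) = 3*(-1) = -3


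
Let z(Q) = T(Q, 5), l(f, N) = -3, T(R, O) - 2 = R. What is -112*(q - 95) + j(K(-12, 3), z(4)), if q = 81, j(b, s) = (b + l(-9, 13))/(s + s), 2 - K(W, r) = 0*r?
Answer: 18815/12 ≈ 1567.9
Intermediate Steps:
T(R, O) = 2 + R
K(W, r) = 2 (K(W, r) = 2 - 0*r = 2 - 1*0 = 2 + 0 = 2)
z(Q) = 2 + Q
j(b, s) = (-3 + b)/(2*s) (j(b, s) = (b - 3)/(s + s) = (-3 + b)/((2*s)) = (-3 + b)*(1/(2*s)) = (-3 + b)/(2*s))
-112*(q - 95) + j(K(-12, 3), z(4)) = -112*(81 - 95) + (-3 + 2)/(2*(2 + 4)) = -112*(-14) + (½)*(-1)/6 = 1568 + (½)*(⅙)*(-1) = 1568 - 1/12 = 18815/12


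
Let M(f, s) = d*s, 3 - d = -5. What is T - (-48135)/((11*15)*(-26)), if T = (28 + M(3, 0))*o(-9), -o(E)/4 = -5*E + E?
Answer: -1156361/286 ≈ -4043.2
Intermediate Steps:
d = 8 (d = 3 - 1*(-5) = 3 + 5 = 8)
o(E) = 16*E (o(E) = -4*(-5*E + E) = -(-16)*E = 16*E)
M(f, s) = 8*s
T = -4032 (T = (28 + 8*0)*(16*(-9)) = (28 + 0)*(-144) = 28*(-144) = -4032)
T - (-48135)/((11*15)*(-26)) = -4032 - (-48135)/((11*15)*(-26)) = -4032 - (-48135)/(165*(-26)) = -4032 - (-48135)/(-4290) = -4032 - (-48135)*(-1)/4290 = -4032 - 1*3209/286 = -4032 - 3209/286 = -1156361/286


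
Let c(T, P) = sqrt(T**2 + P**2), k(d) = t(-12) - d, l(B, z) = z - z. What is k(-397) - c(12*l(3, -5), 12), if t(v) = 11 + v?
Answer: 384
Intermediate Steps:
l(B, z) = 0
k(d) = -1 - d (k(d) = (11 - 12) - d = -1 - d)
c(T, P) = sqrt(P**2 + T**2)
k(-397) - c(12*l(3, -5), 12) = (-1 - 1*(-397)) - sqrt(12**2 + (12*0)**2) = (-1 + 397) - sqrt(144 + 0**2) = 396 - sqrt(144 + 0) = 396 - sqrt(144) = 396 - 1*12 = 396 - 12 = 384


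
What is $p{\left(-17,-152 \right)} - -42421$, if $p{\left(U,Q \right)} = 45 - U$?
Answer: $42483$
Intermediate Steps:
$p{\left(-17,-152 \right)} - -42421 = \left(45 - -17\right) - -42421 = \left(45 + 17\right) + 42421 = 62 + 42421 = 42483$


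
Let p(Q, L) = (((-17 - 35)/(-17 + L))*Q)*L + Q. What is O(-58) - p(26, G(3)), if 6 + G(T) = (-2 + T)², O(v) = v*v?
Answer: 40098/11 ≈ 3645.3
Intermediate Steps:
O(v) = v²
G(T) = -6 + (-2 + T)²
p(Q, L) = Q - 52*L*Q/(-17 + L) (p(Q, L) = ((-52/(-17 + L))*Q)*L + Q = (-52*Q/(-17 + L))*L + Q = -52*L*Q/(-17 + L) + Q = Q - 52*L*Q/(-17 + L))
O(-58) - p(26, G(3)) = (-58)² - (-17)*26*(1 + 3*(-6 + (-2 + 3)²))/(-17 + (-6 + (-2 + 3)²)) = 3364 - (-17)*26*(1 + 3*(-6 + 1²))/(-17 + (-6 + 1²)) = 3364 - (-17)*26*(1 + 3*(-6 + 1))/(-17 + (-6 + 1)) = 3364 - (-17)*26*(1 + 3*(-5))/(-17 - 5) = 3364 - (-17)*26*(1 - 15)/(-22) = 3364 - (-17)*26*(-1)*(-14)/22 = 3364 - 1*(-3094/11) = 3364 + 3094/11 = 40098/11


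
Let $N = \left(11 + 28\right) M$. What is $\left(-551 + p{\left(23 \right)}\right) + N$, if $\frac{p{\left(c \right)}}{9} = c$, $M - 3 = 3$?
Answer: $-110$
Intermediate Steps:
$M = 6$ ($M = 3 + 3 = 6$)
$p{\left(c \right)} = 9 c$
$N = 234$ ($N = \left(11 + 28\right) 6 = 39 \cdot 6 = 234$)
$\left(-551 + p{\left(23 \right)}\right) + N = \left(-551 + 9 \cdot 23\right) + 234 = \left(-551 + 207\right) + 234 = -344 + 234 = -110$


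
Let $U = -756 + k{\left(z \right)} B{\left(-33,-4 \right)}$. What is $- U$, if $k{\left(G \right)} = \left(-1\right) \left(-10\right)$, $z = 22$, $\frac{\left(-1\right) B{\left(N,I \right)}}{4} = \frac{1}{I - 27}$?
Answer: $\frac{23396}{31} \approx 754.71$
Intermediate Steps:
$B{\left(N,I \right)} = - \frac{4}{-27 + I}$ ($B{\left(N,I \right)} = - \frac{4}{I - 27} = - \frac{4}{-27 + I}$)
$k{\left(G \right)} = 10$
$U = - \frac{23396}{31}$ ($U = -756 + 10 \left(- \frac{4}{-27 - 4}\right) = -756 + 10 \left(- \frac{4}{-31}\right) = -756 + 10 \left(\left(-4\right) \left(- \frac{1}{31}\right)\right) = -756 + 10 \cdot \frac{4}{31} = -756 + \frac{40}{31} = - \frac{23396}{31} \approx -754.71$)
$- U = \left(-1\right) \left(- \frac{23396}{31}\right) = \frac{23396}{31}$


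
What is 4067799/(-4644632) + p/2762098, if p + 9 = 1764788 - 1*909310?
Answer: -3631160394947/6414464378968 ≈ -0.56609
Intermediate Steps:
p = 855469 (p = -9 + (1764788 - 1*909310) = -9 + (1764788 - 909310) = -9 + 855478 = 855469)
4067799/(-4644632) + p/2762098 = 4067799/(-4644632) + 855469/2762098 = 4067799*(-1/4644632) + 855469*(1/2762098) = -4067799/4644632 + 855469/2762098 = -3631160394947/6414464378968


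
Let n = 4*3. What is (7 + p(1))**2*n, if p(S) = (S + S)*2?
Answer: 1452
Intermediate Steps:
p(S) = 4*S (p(S) = (2*S)*2 = 4*S)
n = 12
(7 + p(1))**2*n = (7 + 4*1)**2*12 = (7 + 4)**2*12 = 11**2*12 = 121*12 = 1452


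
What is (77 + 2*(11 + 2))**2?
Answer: 10609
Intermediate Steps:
(77 + 2*(11 + 2))**2 = (77 + 2*13)**2 = (77 + 26)**2 = 103**2 = 10609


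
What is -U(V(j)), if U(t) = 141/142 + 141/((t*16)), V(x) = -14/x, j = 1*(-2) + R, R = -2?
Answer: -13959/3976 ≈ -3.5108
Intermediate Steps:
j = -4 (j = 1*(-2) - 2 = -2 - 2 = -4)
U(t) = 141/142 + 141/(16*t) (U(t) = 141*(1/142) + 141/((16*t)) = 141/142 + 141*(1/(16*t)) = 141/142 + 141/(16*t))
-U(V(j)) = -141*(71 + 8*(-14/(-4)))/(1136*((-14/(-4)))) = -141*(71 + 8*(-14*(-¼)))/(1136*((-14*(-¼)))) = -141*(71 + 8*(7/2))/(1136*7/2) = -141*2*(71 + 28)/(1136*7) = -141*2*99/(1136*7) = -1*13959/3976 = -13959/3976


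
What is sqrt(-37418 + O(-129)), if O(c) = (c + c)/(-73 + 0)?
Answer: 2*I*sqrt(49845422)/73 ≈ 193.43*I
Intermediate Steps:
O(c) = -2*c/73 (O(c) = (2*c)/(-73) = (2*c)*(-1/73) = -2*c/73)
sqrt(-37418 + O(-129)) = sqrt(-37418 - 2/73*(-129)) = sqrt(-37418 + 258/73) = sqrt(-2731256/73) = 2*I*sqrt(49845422)/73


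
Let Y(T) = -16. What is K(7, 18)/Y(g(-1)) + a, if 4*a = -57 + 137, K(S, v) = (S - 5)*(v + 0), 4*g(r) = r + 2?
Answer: 71/4 ≈ 17.750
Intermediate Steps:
g(r) = ½ + r/4 (g(r) = (r + 2)/4 = (2 + r)/4 = ½ + r/4)
K(S, v) = v*(-5 + S) (K(S, v) = (-5 + S)*v = v*(-5 + S))
a = 20 (a = (-57 + 137)/4 = (¼)*80 = 20)
K(7, 18)/Y(g(-1)) + a = (18*(-5 + 7))/(-16) + 20 = -9*2/8 + 20 = -1/16*36 + 20 = -9/4 + 20 = 71/4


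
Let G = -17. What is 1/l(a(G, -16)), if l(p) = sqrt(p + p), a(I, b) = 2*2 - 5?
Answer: -I*sqrt(2)/2 ≈ -0.70711*I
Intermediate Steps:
a(I, b) = -1 (a(I, b) = 4 - 5 = -1)
l(p) = sqrt(2)*sqrt(p) (l(p) = sqrt(2*p) = sqrt(2)*sqrt(p))
1/l(a(G, -16)) = 1/(sqrt(2)*sqrt(-1)) = 1/(sqrt(2)*I) = 1/(I*sqrt(2)) = -I*sqrt(2)/2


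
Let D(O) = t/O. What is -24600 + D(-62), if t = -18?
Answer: -762591/31 ≈ -24600.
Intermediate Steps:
D(O) = -18/O
-24600 + D(-62) = -24600 - 18/(-62) = -24600 - 18*(-1/62) = -24600 + 9/31 = -762591/31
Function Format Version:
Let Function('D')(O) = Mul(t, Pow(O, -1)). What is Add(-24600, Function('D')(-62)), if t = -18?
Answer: Rational(-762591, 31) ≈ -24600.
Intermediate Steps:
Function('D')(O) = Mul(-18, Pow(O, -1))
Add(-24600, Function('D')(-62)) = Add(-24600, Mul(-18, Pow(-62, -1))) = Add(-24600, Mul(-18, Rational(-1, 62))) = Add(-24600, Rational(9, 31)) = Rational(-762591, 31)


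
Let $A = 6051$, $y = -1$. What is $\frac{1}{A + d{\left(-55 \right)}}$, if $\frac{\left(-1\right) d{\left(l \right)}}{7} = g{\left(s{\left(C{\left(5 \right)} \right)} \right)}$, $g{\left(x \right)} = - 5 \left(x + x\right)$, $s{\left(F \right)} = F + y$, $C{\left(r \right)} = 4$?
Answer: $\frac{1}{6261} \approx 0.00015972$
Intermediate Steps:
$s{\left(F \right)} = -1 + F$ ($s{\left(F \right)} = F - 1 = -1 + F$)
$g{\left(x \right)} = - 10 x$ ($g{\left(x \right)} = - 5 \cdot 2 x = - 10 x$)
$d{\left(l \right)} = 210$ ($d{\left(l \right)} = - 7 \left(- 10 \left(-1 + 4\right)\right) = - 7 \left(\left(-10\right) 3\right) = \left(-7\right) \left(-30\right) = 210$)
$\frac{1}{A + d{\left(-55 \right)}} = \frac{1}{6051 + 210} = \frac{1}{6261}$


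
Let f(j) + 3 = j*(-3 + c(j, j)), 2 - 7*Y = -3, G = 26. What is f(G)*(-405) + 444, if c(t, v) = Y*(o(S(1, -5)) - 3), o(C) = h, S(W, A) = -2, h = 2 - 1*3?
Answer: 443343/7 ≈ 63335.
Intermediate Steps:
h = -1 (h = 2 - 3 = -1)
Y = 5/7 (Y = 2/7 - ⅐*(-3) = 2/7 + 3/7 = 5/7 ≈ 0.71429)
o(C) = -1
c(t, v) = -20/7 (c(t, v) = 5*(-1 - 3)/7 = (5/7)*(-4) = -20/7)
f(j) = -3 - 41*j/7 (f(j) = -3 + j*(-3 - 20/7) = -3 + j*(-41/7) = -3 - 41*j/7)
f(G)*(-405) + 444 = (-3 - 41/7*26)*(-405) + 444 = (-3 - 1066/7)*(-405) + 444 = -1087/7*(-405) + 444 = 440235/7 + 444 = 443343/7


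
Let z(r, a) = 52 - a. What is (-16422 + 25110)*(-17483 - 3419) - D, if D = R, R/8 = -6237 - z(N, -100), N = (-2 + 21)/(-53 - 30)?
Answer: -181545464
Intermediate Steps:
N = -19/83 (N = 19/(-83) = 19*(-1/83) = -19/83 ≈ -0.22892)
R = -51112 (R = 8*(-6237 - (52 - 1*(-100))) = 8*(-6237 - (52 + 100)) = 8*(-6237 - 1*152) = 8*(-6237 - 152) = 8*(-6389) = -51112)
D = -51112
(-16422 + 25110)*(-17483 - 3419) - D = (-16422 + 25110)*(-17483 - 3419) - 1*(-51112) = 8688*(-20902) + 51112 = -181596576 + 51112 = -181545464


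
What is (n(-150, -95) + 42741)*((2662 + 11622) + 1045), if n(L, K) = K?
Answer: 653720534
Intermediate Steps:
(n(-150, -95) + 42741)*((2662 + 11622) + 1045) = (-95 + 42741)*((2662 + 11622) + 1045) = 42646*(14284 + 1045) = 42646*15329 = 653720534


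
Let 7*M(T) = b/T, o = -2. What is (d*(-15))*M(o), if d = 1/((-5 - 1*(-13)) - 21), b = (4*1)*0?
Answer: 0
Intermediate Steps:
b = 0 (b = 4*0 = 0)
d = -1/13 (d = 1/((-5 + 13) - 21) = 1/(8 - 21) = 1/(-13) = -1/13 ≈ -0.076923)
M(T) = 0 (M(T) = (0/T)/7 = (⅐)*0 = 0)
(d*(-15))*M(o) = -1/13*(-15)*0 = (15/13)*0 = 0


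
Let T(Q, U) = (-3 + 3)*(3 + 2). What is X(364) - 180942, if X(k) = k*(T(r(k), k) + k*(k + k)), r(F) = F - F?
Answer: 96276146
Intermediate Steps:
r(F) = 0
T(Q, U) = 0 (T(Q, U) = 0*5 = 0)
X(k) = 2*k³ (X(k) = k*(0 + k*(k + k)) = k*(0 + k*(2*k)) = k*(0 + 2*k²) = k*(2*k²) = 2*k³)
X(364) - 180942 = 2*364³ - 180942 = 2*48228544 - 180942 = 96457088 - 180942 = 96276146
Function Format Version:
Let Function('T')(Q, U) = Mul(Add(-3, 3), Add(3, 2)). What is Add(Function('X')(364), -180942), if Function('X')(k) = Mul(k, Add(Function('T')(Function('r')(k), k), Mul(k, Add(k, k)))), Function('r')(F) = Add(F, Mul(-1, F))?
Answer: 96276146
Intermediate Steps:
Function('r')(F) = 0
Function('T')(Q, U) = 0 (Function('T')(Q, U) = Mul(0, 5) = 0)
Function('X')(k) = Mul(2, Pow(k, 3)) (Function('X')(k) = Mul(k, Add(0, Mul(k, Add(k, k)))) = Mul(k, Add(0, Mul(k, Mul(2, k)))) = Mul(k, Add(0, Mul(2, Pow(k, 2)))) = Mul(k, Mul(2, Pow(k, 2))) = Mul(2, Pow(k, 3)))
Add(Function('X')(364), -180942) = Add(Mul(2, Pow(364, 3)), -180942) = Add(Mul(2, 48228544), -180942) = Add(96457088, -180942) = 96276146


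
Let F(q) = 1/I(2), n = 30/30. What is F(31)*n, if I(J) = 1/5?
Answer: 5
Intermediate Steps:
I(J) = ⅕
n = 1 (n = 30*(1/30) = 1)
F(q) = 5 (F(q) = 1/(⅕) = 5)
F(31)*n = 5*1 = 5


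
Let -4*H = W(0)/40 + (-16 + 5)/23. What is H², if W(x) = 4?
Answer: 7569/846400 ≈ 0.0089426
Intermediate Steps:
H = 87/920 (H = -(4/40 + (-16 + 5)/23)/4 = -(4*(1/40) - 11*1/23)/4 = -(⅒ - 11/23)/4 = -¼*(-87/230) = 87/920 ≈ 0.094565)
H² = (87/920)² = 7569/846400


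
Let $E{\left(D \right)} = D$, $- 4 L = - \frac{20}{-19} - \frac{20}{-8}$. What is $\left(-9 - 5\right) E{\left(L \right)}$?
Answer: $\frac{945}{76} \approx 12.434$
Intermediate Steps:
$L = - \frac{135}{152}$ ($L = - \frac{- \frac{20}{-19} - \frac{20}{-8}}{4} = - \frac{\left(-20\right) \left(- \frac{1}{19}\right) - - \frac{5}{2}}{4} = - \frac{\frac{20}{19} + \frac{5}{2}}{4} = \left(- \frac{1}{4}\right) \frac{135}{38} = - \frac{135}{152} \approx -0.88816$)
$\left(-9 - 5\right) E{\left(L \right)} = \left(-9 - 5\right) \left(- \frac{135}{152}\right) = \left(-14\right) \left(- \frac{135}{152}\right) = \frac{945}{76}$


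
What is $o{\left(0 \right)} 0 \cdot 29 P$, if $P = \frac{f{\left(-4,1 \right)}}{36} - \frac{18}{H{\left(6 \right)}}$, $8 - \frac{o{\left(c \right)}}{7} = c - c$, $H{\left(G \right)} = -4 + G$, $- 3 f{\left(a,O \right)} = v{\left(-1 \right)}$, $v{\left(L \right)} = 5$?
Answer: $0$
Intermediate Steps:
$f{\left(a,O \right)} = - \frac{5}{3}$ ($f{\left(a,O \right)} = \left(- \frac{1}{3}\right) 5 = - \frac{5}{3}$)
$o{\left(c \right)} = 56$ ($o{\left(c \right)} = 56 - 7 \left(c - c\right) = 56 - 0 = 56 + 0 = 56$)
$P = - \frac{977}{108}$ ($P = - \frac{5}{3 \cdot 36} - \frac{18}{-4 + 6} = \left(- \frac{5}{3}\right) \frac{1}{36} - \frac{18}{2} = - \frac{5}{108} - 9 = - \frac{977}{108} \approx -9.0463$)
$o{\left(0 \right)} 0 \cdot 29 P = 56 \cdot 0 \cdot 29 \left(- \frac{977}{108}\right) = 0 \cdot 29 \left(- \frac{977}{108}\right) = 0 \left(- \frac{977}{108}\right) = 0$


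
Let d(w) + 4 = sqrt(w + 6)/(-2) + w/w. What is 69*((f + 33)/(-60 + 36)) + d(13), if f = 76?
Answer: -2531/8 - sqrt(19)/2 ≈ -318.55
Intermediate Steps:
d(w) = -3 - sqrt(6 + w)/2 (d(w) = -4 + (sqrt(w + 6)/(-2) + w/w) = -4 + (sqrt(6 + w)*(-1/2) + 1) = -4 + (-sqrt(6 + w)/2 + 1) = -4 + (1 - sqrt(6 + w)/2) = -3 - sqrt(6 + w)/2)
69*((f + 33)/(-60 + 36)) + d(13) = 69*((76 + 33)/(-60 + 36)) + (-3 - sqrt(6 + 13)/2) = 69*(109/(-24)) + (-3 - sqrt(19)/2) = 69*(109*(-1/24)) + (-3 - sqrt(19)/2) = 69*(-109/24) + (-3 - sqrt(19)/2) = -2507/8 + (-3 - sqrt(19)/2) = -2531/8 - sqrt(19)/2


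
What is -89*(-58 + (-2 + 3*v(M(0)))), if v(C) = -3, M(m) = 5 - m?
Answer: 6141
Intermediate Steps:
-89*(-58 + (-2 + 3*v(M(0)))) = -89*(-58 + (-2 + 3*(-3))) = -89*(-58 + (-2 - 9)) = -89*(-58 - 11) = -89*(-69) = 6141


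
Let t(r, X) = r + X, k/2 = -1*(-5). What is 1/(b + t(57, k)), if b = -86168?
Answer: -1/86101 ≈ -1.1614e-5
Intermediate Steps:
k = 10 (k = 2*(-1*(-5)) = 2*5 = 10)
t(r, X) = X + r
1/(b + t(57, k)) = 1/(-86168 + (10 + 57)) = 1/(-86168 + 67) = 1/(-86101) = -1/86101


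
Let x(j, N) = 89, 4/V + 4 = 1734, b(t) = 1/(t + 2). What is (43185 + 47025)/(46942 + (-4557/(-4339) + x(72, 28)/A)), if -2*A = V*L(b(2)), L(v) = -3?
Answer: 117426357/94509560 ≈ 1.2425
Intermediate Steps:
b(t) = 1/(2 + t)
V = 2/865 (V = 4/(-4 + 1734) = 4/1730 = 4*(1/1730) = 2/865 ≈ 0.0023121)
A = 3/865 (A = -(-3)/865 = -½*(-6/865) = 3/865 ≈ 0.0034682)
(43185 + 47025)/(46942 + (-4557/(-4339) + x(72, 28)/A)) = (43185 + 47025)/(46942 + (-4557/(-4339) + 89/(3/865))) = 90210/(46942 + (-4557*(-1/4339) + 89*(865/3))) = 90210/(46942 + (4557/4339 + 76985/3)) = 90210/(46942 + 334051586/13017) = 90210/(945095600/13017) = 90210*(13017/945095600) = 117426357/94509560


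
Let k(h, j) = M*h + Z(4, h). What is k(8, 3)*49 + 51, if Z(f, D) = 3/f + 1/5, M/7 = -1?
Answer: -52929/20 ≈ -2646.4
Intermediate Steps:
M = -7 (M = 7*(-1) = -7)
Z(f, D) = ⅕ + 3/f (Z(f, D) = 3/f + 1*(⅕) = 3/f + ⅕ = ⅕ + 3/f)
k(h, j) = 19/20 - 7*h (k(h, j) = -7*h + (⅕)*(15 + 4)/4 = -7*h + (⅕)*(¼)*19 = -7*h + 19/20 = 19/20 - 7*h)
k(8, 3)*49 + 51 = (19/20 - 7*8)*49 + 51 = (19/20 - 56)*49 + 51 = -1101/20*49 + 51 = -53949/20 + 51 = -52929/20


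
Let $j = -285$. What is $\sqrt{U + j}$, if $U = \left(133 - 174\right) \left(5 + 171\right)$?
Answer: $i \sqrt{7501} \approx 86.608 i$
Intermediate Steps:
$U = -7216$ ($U = \left(-41\right) 176 = -7216$)
$\sqrt{U + j} = \sqrt{-7216 - 285} = \sqrt{-7501} = i \sqrt{7501}$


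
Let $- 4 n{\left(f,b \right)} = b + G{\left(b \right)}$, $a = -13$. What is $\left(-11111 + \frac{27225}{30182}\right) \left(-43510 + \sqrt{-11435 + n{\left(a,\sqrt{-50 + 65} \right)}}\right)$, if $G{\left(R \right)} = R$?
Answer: $\frac{7294994874635}{15091} - \frac{335324977 \sqrt{-45740 - 2 \sqrt{15}}}{60364} \approx 4.834 \cdot 10^{8} - 1.1882 \cdot 10^{6} i$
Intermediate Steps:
$n{\left(f,b \right)} = - \frac{b}{2}$ ($n{\left(f,b \right)} = - \frac{b + b}{4} = - \frac{2 b}{4} = - \frac{b}{2}$)
$\left(-11111 + \frac{27225}{30182}\right) \left(-43510 + \sqrt{-11435 + n{\left(a,\sqrt{-50 + 65} \right)}}\right) = \left(-11111 + \frac{27225}{30182}\right) \left(-43510 + \sqrt{-11435 - \frac{\sqrt{-50 + 65}}{2}}\right) = \left(-11111 + 27225 \cdot \frac{1}{30182}\right) \left(-43510 + \sqrt{-11435 - \frac{\sqrt{15}}{2}}\right) = \left(-11111 + \frac{27225}{30182}\right) \left(-43510 + \sqrt{-11435 - \frac{\sqrt{15}}{2}}\right) = - \frac{335324977 \left(-43510 + \sqrt{-11435 - \frac{\sqrt{15}}{2}}\right)}{30182} = \frac{7294994874635}{15091} - \frac{335324977 \sqrt{-11435 - \frac{\sqrt{15}}{2}}}{30182}$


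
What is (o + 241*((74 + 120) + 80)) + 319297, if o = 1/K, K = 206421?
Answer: 79540410352/206421 ≈ 3.8533e+5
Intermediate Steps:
o = 1/206421 ≈ 4.8445e-6
(o + 241*((74 + 120) + 80)) + 319297 = (1/206421 + 241*((74 + 120) + 80)) + 319297 = (1/206421 + 241*(194 + 80)) + 319297 = (1/206421 + 241*274) + 319297 = (1/206421 + 66034) + 319297 = 13630804315/206421 + 319297 = 79540410352/206421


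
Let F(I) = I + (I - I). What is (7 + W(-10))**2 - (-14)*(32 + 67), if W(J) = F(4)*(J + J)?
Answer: 6715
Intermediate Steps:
F(I) = I (F(I) = I + 0 = I)
W(J) = 8*J (W(J) = 4*(J + J) = 4*(2*J) = 8*J)
(7 + W(-10))**2 - (-14)*(32 + 67) = (7 + 8*(-10))**2 - (-14)*(32 + 67) = (7 - 80)**2 - (-14)*99 = (-73)**2 - 1*(-1386) = 5329 + 1386 = 6715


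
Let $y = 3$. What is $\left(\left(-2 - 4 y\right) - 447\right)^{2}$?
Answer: $212521$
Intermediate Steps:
$\left(\left(-2 - 4 y\right) - 447\right)^{2} = \left(\left(-2 - 12\right) - 447\right)^{2} = \left(-14 - 447\right)^{2} = \left(-461\right)^{2} = 212521$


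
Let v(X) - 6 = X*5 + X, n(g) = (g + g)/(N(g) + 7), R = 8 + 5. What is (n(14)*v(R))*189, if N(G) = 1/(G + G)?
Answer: 12446784/197 ≈ 63182.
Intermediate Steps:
R = 13
N(G) = 1/(2*G)
n(g) = 2*g/(7 + 1/(2*g)) (n(g) = (g + g)/(1/(2*g) + 7) = (2*g)/(7 + 1/(2*g)) = 2*g/(7 + 1/(2*g)))
v(X) = 6 + 6*X (v(X) = 6 + (X*5 + X) = 6 + (5*X + X) = 6 + 6*X)
(n(14)*v(R))*189 = ((4*14**2/(1 + 14*14))*(6 + 6*13))*189 = ((4*196/(1 + 196))*(6 + 78))*189 = ((4*196/197)*84)*189 = ((4*196*(1/197))*84)*189 = ((784/197)*84)*189 = (65856/197)*189 = 12446784/197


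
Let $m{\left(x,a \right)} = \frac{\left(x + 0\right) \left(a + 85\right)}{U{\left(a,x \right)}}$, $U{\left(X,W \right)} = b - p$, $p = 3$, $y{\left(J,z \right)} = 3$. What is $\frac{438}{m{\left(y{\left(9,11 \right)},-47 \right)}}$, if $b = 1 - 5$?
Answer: $- \frac{511}{19} \approx -26.895$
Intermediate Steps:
$b = -4$
$U{\left(X,W \right)} = -7$ ($U{\left(X,W \right)} = -4 - 3 = -7$)
$m{\left(x,a \right)} = - \frac{x \left(85 + a\right)}{7}$ ($m{\left(x,a \right)} = \frac{\left(x + 0\right) \left(a + 85\right)}{-7} = x \left(85 + a\right) \left(- \frac{1}{7}\right) = - \frac{x \left(85 + a\right)}{7}$)
$\frac{438}{m{\left(y{\left(9,11 \right)},-47 \right)}} = \frac{438}{\left(- \frac{1}{7}\right) 3 \left(85 - 47\right)} = \frac{438}{\left(- \frac{1}{7}\right) 3 \cdot 38} = \frac{438}{- \frac{114}{7}} = 438 \left(- \frac{7}{114}\right) = - \frac{511}{19}$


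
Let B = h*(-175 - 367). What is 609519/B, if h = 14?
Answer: -609519/7588 ≈ -80.327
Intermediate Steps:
B = -7588 (B = 14*(-175 - 367) = 14*(-542) = -7588)
609519/B = 609519/(-7588) = 609519*(-1/7588) = -609519/7588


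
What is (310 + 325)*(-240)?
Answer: -152400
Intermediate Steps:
(310 + 325)*(-240) = 635*(-240) = -152400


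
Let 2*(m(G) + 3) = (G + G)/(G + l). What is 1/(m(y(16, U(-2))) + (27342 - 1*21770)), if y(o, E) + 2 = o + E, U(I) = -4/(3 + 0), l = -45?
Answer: 97/540155 ≈ 0.00017958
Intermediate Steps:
U(I) = -4/3
y(o, E) = -2 + E + o (y(o, E) = -2 + (o + E) = -2 + (E + o) = -2 + E + o)
m(G) = -3 + G/(-45 + G) (m(G) = -3 + ((G + G)/(G - 45))/2 = -3 + ((2*G)/(-45 + G))/2 = -3 + (2*G/(-45 + G))/2 = -3 + G/(-45 + G))
1/(m(y(16, U(-2))) + (27342 - 1*21770)) = 1/((135 - 2*(-2 - 4/3 + 16))/(-45 + (-2 - 4/3 + 16)) + (27342 - 1*21770)) = 1/((135 - 2*38/3)/(-45 + 38/3) + (27342 - 21770)) = 1/((135 - 76/3)/(-97/3) + 5572) = 1/(-3/97*329/3 + 5572) = 1/(-329/97 + 5572) = 1/(540155/97) = 97/540155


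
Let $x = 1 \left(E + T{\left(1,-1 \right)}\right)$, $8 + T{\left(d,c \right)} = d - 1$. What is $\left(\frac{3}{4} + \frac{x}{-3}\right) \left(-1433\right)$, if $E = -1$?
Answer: $- \frac{21495}{4} \approx -5373.8$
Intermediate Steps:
$T{\left(d,c \right)} = -9 + d$ ($T{\left(d,c \right)} = -8 + \left(d - 1\right) = -8 + \left(-1 + d\right) = -9 + d$)
$x = -9$ ($x = 1 \left(-1 + \left(-9 + 1\right)\right) = 1 \left(-1 - 8\right) = 1 \left(-9\right) = -9$)
$\left(\frac{3}{4} + \frac{x}{-3}\right) \left(-1433\right) = \left(\frac{3}{4} - \frac{9}{-3}\right) \left(-1433\right) = \left(3 \cdot \frac{1}{4} - -3\right) \left(-1433\right) = \left(\frac{3}{4} + 3\right) \left(-1433\right) = \frac{15}{4} \left(-1433\right) = - \frac{21495}{4}$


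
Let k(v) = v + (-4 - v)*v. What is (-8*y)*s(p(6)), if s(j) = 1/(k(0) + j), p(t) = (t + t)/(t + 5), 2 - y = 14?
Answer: 88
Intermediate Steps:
y = -12 (y = 2 - 1*14 = 2 - 14 = -12)
p(t) = 2*t/(5 + t) (p(t) = (2*t)/(5 + t) = 2*t/(5 + t))
k(v) = v + v*(-4 - v)
s(j) = 1/j (s(j) = 1/(-1*0*(3 + 0) + j) = 1/(-1*0*3 + j) = 1/(0 + j) = 1/j)
(-8*y)*s(p(6)) = (-8*(-12))/((2*6/(5 + 6))) = 96/((2*6/11)) = 96/((2*6*(1/11))) = 96/(12/11) = 96*(11/12) = 88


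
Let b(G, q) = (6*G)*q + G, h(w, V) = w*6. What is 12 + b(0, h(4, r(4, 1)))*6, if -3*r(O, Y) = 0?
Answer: 12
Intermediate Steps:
r(O, Y) = 0 (r(O, Y) = -1/3*0 = 0)
h(w, V) = 6*w
b(G, q) = G + 6*G*q (b(G, q) = 6*G*q + G = G + 6*G*q)
12 + b(0, h(4, r(4, 1)))*6 = 12 + (0*(1 + 6*(6*4)))*6 = 12 + (0*(1 + 6*24))*6 = 12 + (0*(1 + 144))*6 = 12 + (0*145)*6 = 12 + 0*6 = 12 + 0 = 12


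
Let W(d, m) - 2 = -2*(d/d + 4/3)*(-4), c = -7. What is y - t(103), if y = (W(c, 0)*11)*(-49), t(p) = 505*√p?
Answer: -33418/3 - 505*√103 ≈ -16265.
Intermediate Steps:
W(d, m) = 62/3 (W(d, m) = 2 - 2*(d/d + 4/3)*(-4) = 2 - 2*(1 + 4*(⅓))*(-4) = 2 - 2*(1 + 4/3)*(-4) = 2 - 2*7/3*(-4) = 2 - 14/3*(-4) = 2 + 56/3 = 62/3)
y = -33418/3 (y = ((62/3)*11)*(-49) = (682/3)*(-49) = -33418/3 ≈ -11139.)
y - t(103) = -33418/3 - 505*√103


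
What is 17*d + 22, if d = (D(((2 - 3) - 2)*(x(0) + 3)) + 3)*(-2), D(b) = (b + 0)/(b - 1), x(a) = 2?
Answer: -895/8 ≈ -111.88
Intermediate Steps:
D(b) = b/(-1 + b)
d = -63/8 (d = ((((2 - 3) - 2)*(2 + 3))/(-1 + ((2 - 3) - 2)*(2 + 3)) + 3)*(-2) = (((-1 - 2)*5)/(-1 + (-1 - 2)*5) + 3)*(-2) = ((-3*5)/(-1 - 3*5) + 3)*(-2) = (-15/(-1 - 15) + 3)*(-2) = (-15/(-16) + 3)*(-2) = (-15*(-1/16) + 3)*(-2) = (15/16 + 3)*(-2) = (63/16)*(-2) = -63/8 ≈ -7.8750)
17*d + 22 = 17*(-63/8) + 22 = -1071/8 + 22 = -895/8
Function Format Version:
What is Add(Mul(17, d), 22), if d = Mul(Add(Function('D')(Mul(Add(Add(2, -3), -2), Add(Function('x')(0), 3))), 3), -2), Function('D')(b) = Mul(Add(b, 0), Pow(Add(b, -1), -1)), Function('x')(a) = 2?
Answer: Rational(-895, 8) ≈ -111.88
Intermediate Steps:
Function('D')(b) = Mul(b, Pow(Add(-1, b), -1))
d = Rational(-63, 8) (d = Mul(Add(Mul(Mul(Add(Add(2, -3), -2), Add(2, 3)), Pow(Add(-1, Mul(Add(Add(2, -3), -2), Add(2, 3))), -1)), 3), -2) = Mul(Add(Mul(Mul(Add(-1, -2), 5), Pow(Add(-1, Mul(Add(-1, -2), 5)), -1)), 3), -2) = Mul(Add(Mul(Mul(-3, 5), Pow(Add(-1, Mul(-3, 5)), -1)), 3), -2) = Mul(Add(Mul(-15, Pow(Add(-1, -15), -1)), 3), -2) = Mul(Add(Mul(-15, Pow(-16, -1)), 3), -2) = Mul(Add(Mul(-15, Rational(-1, 16)), 3), -2) = Mul(Add(Rational(15, 16), 3), -2) = Mul(Rational(63, 16), -2) = Rational(-63, 8) ≈ -7.8750)
Add(Mul(17, d), 22) = Add(Mul(17, Rational(-63, 8)), 22) = Add(Rational(-1071, 8), 22) = Rational(-895, 8)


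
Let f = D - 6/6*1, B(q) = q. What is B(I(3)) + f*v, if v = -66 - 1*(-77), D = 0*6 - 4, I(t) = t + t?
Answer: -49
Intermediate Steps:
I(t) = 2*t
D = -4 (D = 0 - 4 = -4)
v = 11 (v = -66 + 77 = 11)
f = -5 (f = -4 - 6/6*1 = -4 - 6*1/6*1 = -4 - 1*1 = -4 - 1 = -5)
B(I(3)) + f*v = 2*3 - 5*11 = 6 - 55 = -49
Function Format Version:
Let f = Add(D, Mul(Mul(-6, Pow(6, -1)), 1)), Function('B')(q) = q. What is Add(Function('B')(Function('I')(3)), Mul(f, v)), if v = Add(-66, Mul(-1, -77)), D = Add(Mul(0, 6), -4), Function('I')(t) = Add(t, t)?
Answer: -49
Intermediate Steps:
Function('I')(t) = Mul(2, t)
D = -4 (D = Add(0, -4) = -4)
v = 11 (v = Add(-66, 77) = 11)
f = -5 (f = Add(-4, Mul(Mul(-6, Pow(6, -1)), 1)) = Add(-4, Mul(Mul(-6, Rational(1, 6)), 1)) = Add(-4, Mul(-1, 1)) = Add(-4, -1) = -5)
Add(Function('B')(Function('I')(3)), Mul(f, v)) = Add(Mul(2, 3), Mul(-5, 11)) = Add(6, -55) = -49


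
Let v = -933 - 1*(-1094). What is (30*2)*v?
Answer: 9660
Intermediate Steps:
v = 161 (v = -933 + 1094 = 161)
(30*2)*v = (30*2)*161 = 60*161 = 9660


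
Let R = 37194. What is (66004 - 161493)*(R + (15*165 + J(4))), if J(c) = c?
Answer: -3788335097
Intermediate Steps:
(66004 - 161493)*(R + (15*165 + J(4))) = (66004 - 161493)*(37194 + (15*165 + 4)) = -95489*(37194 + (2475 + 4)) = -95489*(37194 + 2479) = -95489*39673 = -3788335097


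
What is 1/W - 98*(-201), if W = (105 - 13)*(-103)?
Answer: 186658247/9476 ≈ 19698.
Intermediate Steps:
W = -9476 (W = 92*(-103) = -9476)
1/W - 98*(-201) = 1/(-9476) - 98*(-201) = -1/9476 + 19698 = 186658247/9476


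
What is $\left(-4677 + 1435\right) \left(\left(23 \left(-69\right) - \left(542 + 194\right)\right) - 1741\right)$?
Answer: $13175488$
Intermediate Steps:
$\left(-4677 + 1435\right) \left(\left(23 \left(-69\right) - \left(542 + 194\right)\right) - 1741\right) = - 3242 \left(\left(-1587 - 736\right) - 1741\right) = - 3242 \left(-2323 - 1741\right) = \left(-3242\right) \left(-4064\right) = 13175488$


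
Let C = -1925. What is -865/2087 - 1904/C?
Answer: 329789/573925 ≈ 0.57462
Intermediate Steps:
-865/2087 - 1904/C = -865/2087 - 1904/(-1925) = -865*1/2087 - 1904*(-1/1925) = -865/2087 + 272/275 = 329789/573925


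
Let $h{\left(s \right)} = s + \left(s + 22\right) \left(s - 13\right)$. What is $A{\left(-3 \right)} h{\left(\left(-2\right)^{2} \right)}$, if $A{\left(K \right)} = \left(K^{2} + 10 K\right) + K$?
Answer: $5520$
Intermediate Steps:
$A{\left(K \right)} = K^{2} + 11 K$
$h{\left(s \right)} = s + \left(-13 + s\right) \left(22 + s\right)$ ($h{\left(s \right)} = s + \left(22 + s\right) \left(-13 + s\right) = s + \left(-13 + s\right) \left(22 + s\right)$)
$A{\left(-3 \right)} h{\left(\left(-2\right)^{2} \right)} = - 3 \left(11 - 3\right) \left(-286 + \left(\left(-2\right)^{2}\right)^{2} + 10 \left(-2\right)^{2}\right) = \left(-3\right) 8 \left(-286 + 4^{2} + 10 \cdot 4\right) = - 24 \left(-286 + 16 + 40\right) = \left(-24\right) \left(-230\right) = 5520$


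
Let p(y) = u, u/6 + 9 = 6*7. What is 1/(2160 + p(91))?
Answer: 1/2358 ≈ 0.00042409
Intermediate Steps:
u = 198 (u = -54 + 6*(6*7) = -54 + 6*42 = -54 + 252 = 198)
p(y) = 198
1/(2160 + p(91)) = 1/(2160 + 198) = 1/2358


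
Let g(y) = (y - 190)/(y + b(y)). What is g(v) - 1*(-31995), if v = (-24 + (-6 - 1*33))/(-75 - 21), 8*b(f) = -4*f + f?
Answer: 3311003/105 ≈ 31533.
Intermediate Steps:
b(f) = -3*f/8 (b(f) = (-4*f + f)/8 = (-3*f)/8 = -3*f/8)
v = 21/32 (v = (-24 + (-6 - 33))/(-96) = (-24 - 39)*(-1/96) = -63*(-1/96) = 21/32 ≈ 0.65625)
g(y) = 8*(-190 + y)/(5*y) (g(y) = (y - 190)/(y - 3*y/8) = (-190 + y)/((5*y/8)) = (-190 + y)*(8/(5*y)) = 8*(-190 + y)/(5*y))
g(v) - 1*(-31995) = (8/5 - 304/21/32) - 1*(-31995) = (8/5 - 304*32/21) + 31995 = (8/5 - 9728/21) + 31995 = -48472/105 + 31995 = 3311003/105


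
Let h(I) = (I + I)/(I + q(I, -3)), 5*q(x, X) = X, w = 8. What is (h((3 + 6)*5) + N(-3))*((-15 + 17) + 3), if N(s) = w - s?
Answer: 2410/37 ≈ 65.135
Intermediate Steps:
q(x, X) = X/5
N(s) = 8 - s
h(I) = 2*I/(-⅗ + I) (h(I) = (I + I)/(I + (⅕)*(-3)) = (2*I)/(I - ⅗) = (2*I)/(-⅗ + I) = 2*I/(-⅗ + I))
(h((3 + 6)*5) + N(-3))*((-15 + 17) + 3) = (10*((3 + 6)*5)/(-3 + 5*((3 + 6)*5)) + (8 - 1*(-3)))*((-15 + 17) + 3) = (10*(9*5)/(-3 + 5*(9*5)) + (8 + 3))*(2 + 3) = (10*45/(-3 + 5*45) + 11)*5 = (10*45/(-3 + 225) + 11)*5 = (10*45/222 + 11)*5 = (10*45*(1/222) + 11)*5 = (75/37 + 11)*5 = (482/37)*5 = 2410/37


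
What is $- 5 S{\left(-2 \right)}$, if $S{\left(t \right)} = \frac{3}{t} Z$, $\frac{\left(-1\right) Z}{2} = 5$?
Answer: $-75$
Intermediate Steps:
$Z = -10$ ($Z = \left(-2\right) 5 = -10$)
$S{\left(t \right)} = - \frac{30}{t}$ ($S{\left(t \right)} = \frac{3}{t} \left(-10\right) = - \frac{30}{t}$)
$- 5 S{\left(-2 \right)} = - 5 \left(- \frac{30}{-2}\right) = - 5 \left(\left(-30\right) \left(- \frac{1}{2}\right)\right) = \left(-5\right) 15 = -75$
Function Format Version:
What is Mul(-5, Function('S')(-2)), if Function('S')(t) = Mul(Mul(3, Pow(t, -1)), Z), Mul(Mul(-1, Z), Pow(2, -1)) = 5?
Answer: -75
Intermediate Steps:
Z = -10 (Z = Mul(-2, 5) = -10)
Function('S')(t) = Mul(-30, Pow(t, -1)) (Function('S')(t) = Mul(Mul(3, Pow(t, -1)), -10) = Mul(-30, Pow(t, -1)))
Mul(-5, Function('S')(-2)) = Mul(-5, Mul(-30, Pow(-2, -1))) = Mul(-5, Mul(-30, Rational(-1, 2))) = Mul(-5, 15) = -75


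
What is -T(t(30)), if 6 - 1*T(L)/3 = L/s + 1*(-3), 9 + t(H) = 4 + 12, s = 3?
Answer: -20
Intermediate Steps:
t(H) = 7 (t(H) = -9 + (4 + 12) = -9 + 16 = 7)
T(L) = 27 - L (T(L) = 18 - 3*(L/3 + 1*(-3)) = 18 - 3*(L*(1/3) - 3) = 18 - 3*(L/3 - 3) = 18 - 3*(-3 + L/3) = 18 + (9 - L) = 27 - L)
-T(t(30)) = -(27 - 1*7) = -(27 - 7) = -1*20 = -20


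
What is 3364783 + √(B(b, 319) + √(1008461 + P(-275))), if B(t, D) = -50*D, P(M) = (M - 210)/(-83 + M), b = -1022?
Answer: 3364783 + √(-2044215800 + 358*√129248569234)/358 ≈ 3.3648e+6 + 122.25*I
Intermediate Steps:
P(M) = (-210 + M)/(-83 + M)
3364783 + √(B(b, 319) + √(1008461 + P(-275))) = 3364783 + √(-50*319 + √(1008461 + (-210 - 275)/(-83 - 275))) = 3364783 + √(-15950 + √(1008461 - 485/(-358))) = 3364783 + √(-15950 + √(1008461 - 1/358*(-485))) = 3364783 + √(-15950 + √(1008461 + 485/358)) = 3364783 + √(-15950 + √(361029523/358)) = 3364783 + √(-15950 + √129248569234/358)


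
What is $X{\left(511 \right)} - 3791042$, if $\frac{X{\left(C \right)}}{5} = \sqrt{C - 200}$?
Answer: $-3791042 + 5 \sqrt{311} \approx -3.791 \cdot 10^{6}$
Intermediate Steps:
$X{\left(C \right)} = 5 \sqrt{-200 + C}$ ($X{\left(C \right)} = 5 \sqrt{C - 200} = 5 \sqrt{-200 + C}$)
$X{\left(511 \right)} - 3791042 = 5 \sqrt{-200 + 511} - 3791042 = 5 \sqrt{311} - 3791042 = -3791042 + 5 \sqrt{311}$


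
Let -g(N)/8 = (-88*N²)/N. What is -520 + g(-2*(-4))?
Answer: 5112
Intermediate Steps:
g(N) = 704*N (g(N) = -8*(-88*N²)/N = -(-704)*N = 704*N)
-520 + g(-2*(-4)) = -520 + 704*(-2*(-4)) = -520 + 704*8 = -520 + 5632 = 5112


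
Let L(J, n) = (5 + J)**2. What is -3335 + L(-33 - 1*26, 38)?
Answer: -419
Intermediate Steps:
-3335 + L(-33 - 1*26, 38) = -3335 + (5 + (-33 - 1*26))**2 = -3335 + (5 + (-33 - 26))**2 = -3335 + (5 - 59)**2 = -3335 + (-54)**2 = -3335 + 2916 = -419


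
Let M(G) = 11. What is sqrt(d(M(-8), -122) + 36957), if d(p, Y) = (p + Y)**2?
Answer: sqrt(49278) ≈ 221.99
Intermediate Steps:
d(p, Y) = (Y + p)**2
sqrt(d(M(-8), -122) + 36957) = sqrt((-122 + 11)**2 + 36957) = sqrt((-111)**2 + 36957) = sqrt(12321 + 36957) = sqrt(49278)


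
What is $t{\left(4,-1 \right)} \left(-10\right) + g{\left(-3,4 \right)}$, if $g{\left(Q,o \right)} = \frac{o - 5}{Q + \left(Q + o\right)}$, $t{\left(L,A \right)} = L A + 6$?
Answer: $- \frac{39}{2} \approx -19.5$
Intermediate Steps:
$t{\left(L,A \right)} = 6 + A L$ ($t{\left(L,A \right)} = A L + 6 = 6 + A L$)
$g{\left(Q,o \right)} = \frac{-5 + o}{o + 2 Q}$
$t{\left(4,-1 \right)} \left(-10\right) + g{\left(-3,4 \right)} = \left(6 - 4\right) \left(-10\right) + \frac{-5 + 4}{4 + 2 \left(-3\right)} = \left(6 - 4\right) \left(-10\right) + \frac{1}{4 - 6} \left(-1\right) = 2 \left(-10\right) + \frac{1}{-2} \left(-1\right) = -20 - - \frac{1}{2} = -20 + \frac{1}{2} = - \frac{39}{2}$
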